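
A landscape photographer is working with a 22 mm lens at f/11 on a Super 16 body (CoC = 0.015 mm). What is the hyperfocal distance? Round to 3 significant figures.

Hyperfocal distance H = f²/(N·c) + f = 22²/(11 × 0.015) + 22 = 484/0.165 + 22 ≈ 2955.3 mm ≈ 2.96 m.

2.96 m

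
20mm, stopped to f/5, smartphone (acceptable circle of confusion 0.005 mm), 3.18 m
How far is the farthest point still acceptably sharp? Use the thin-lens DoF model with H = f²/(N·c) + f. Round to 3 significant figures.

3.96 m

Hyperfocal distance H = f²/(N·c) + f = 20²/(5 × 0.005) + 20 = 400/0.025 + 20 ≈ 16020.0 mm ≈ 16.02 m.
Far limit Df = s·(H − f)/(H − s) = 3180 × (16020.0 − 20) / (16020.0 − 3180) = 3180 × 16000.0 / 12840.0 ≈ 3962.6 mm ≈ 3.96 m.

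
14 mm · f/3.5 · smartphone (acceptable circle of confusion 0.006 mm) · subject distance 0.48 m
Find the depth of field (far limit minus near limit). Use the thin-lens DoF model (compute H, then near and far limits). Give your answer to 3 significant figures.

Hyperfocal distance H = f²/(N·c) + f = 14²/(3.5 × 0.006) + 14 = 196/0.021 + 14 ≈ 9347.3 mm ≈ 9.347 m.
Near limit Dn = s·(H − f)/(H + s − 2f) = 480 × (9347.3 − 14) / (9347.3 + 480 − 2 × 14) = 480 × 9333.3 / 9799.3 ≈ 457.174 mm.
Far limit Df = s·(H − f)/(H − s) = 480 × (9347.3 − 14) / (9347.3 − 480) = 480 × 9333.3 / 8867.3 ≈ 505.225 mm.
Depth of field = Df − Dn = 505.225 − 457.174 ≈ 48.051 mm.

48.1 mm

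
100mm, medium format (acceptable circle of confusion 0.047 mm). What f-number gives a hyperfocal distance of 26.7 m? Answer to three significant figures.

f/8

Rearrange H = f²/(N·c) + f for N: N = f² / ((H − f)·c).
N = 100² / ((26700 − 100) × 0.047) = 10000 / 1250 ≈ 8.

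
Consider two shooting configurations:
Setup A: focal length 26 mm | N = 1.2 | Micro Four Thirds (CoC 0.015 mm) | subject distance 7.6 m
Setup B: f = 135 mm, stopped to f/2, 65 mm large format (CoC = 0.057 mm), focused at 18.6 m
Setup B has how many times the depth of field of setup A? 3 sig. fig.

1.36

Setup A: H = 26²/(1.2×0.015) + 26 ≈ 37581.6 mm; DoF = Df − Dn = 9519.9 − 6324.5 ≈ 3195.4 mm.
Setup B: H = 135²/(2×0.057) + 135 ≈ 160003.4 mm; DoF = Df − Dn = 21028.9 − 16674.1 ≈ 4354.8 mm.
Ratio = 4354.8 / 3195.4 ≈ 1.36.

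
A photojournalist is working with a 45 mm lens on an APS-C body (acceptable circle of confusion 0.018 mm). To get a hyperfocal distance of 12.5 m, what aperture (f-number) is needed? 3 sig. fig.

f/9.03

Rearrange H = f²/(N·c) + f for N: N = f² / ((H − f)·c).
N = 45² / ((12500 − 45) × 0.018) = 2025 / 224.2 ≈ 9.03.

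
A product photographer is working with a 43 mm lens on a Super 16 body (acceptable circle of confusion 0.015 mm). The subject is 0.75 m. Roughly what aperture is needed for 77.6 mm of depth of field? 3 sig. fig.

f/9

Write h = H − f = f²/(N·c). The thin-lens limits are Dn = s·h/(h + (s−f)) and Df = s·h/(h − (s−f)), so DoF = Df − Dn = 2·s·(s−f)·h / (h² − (s−f)²).
That is a quadratic in h: DoF·h² − 2·s·(s−f)·h − DoF·(s−f)² = 0 ⇒ h = (s−f)·(s + √(s² + DoF²)) / DoF = 707 × (750 + √(750² + 77.6²)) / 77.6 = 707 × (750 + 754.004) / 77.6 ≈ 13703 mm.
Then N = f²/(c·h) = 43² / (0.015 × 13703) = 1849 / 205.54 ≈ 9.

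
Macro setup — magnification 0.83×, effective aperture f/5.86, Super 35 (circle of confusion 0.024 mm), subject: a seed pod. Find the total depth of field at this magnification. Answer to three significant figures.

At magnification m, DoF ≈ 2·N_eff·c/m² = 2 × 5.86 × 0.024 / 0.83² = 0.2813 / 0.6889 ≈ 0.408 mm.

0.408 mm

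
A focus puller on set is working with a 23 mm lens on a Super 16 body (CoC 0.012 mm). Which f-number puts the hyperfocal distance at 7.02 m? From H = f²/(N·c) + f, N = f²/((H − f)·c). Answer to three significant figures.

Rearrange H = f²/(N·c) + f for N: N = f² / ((H − f)·c).
N = 23² / ((7020 − 23) × 0.012) = 529 / 83.96 ≈ 6.30.

f/6.30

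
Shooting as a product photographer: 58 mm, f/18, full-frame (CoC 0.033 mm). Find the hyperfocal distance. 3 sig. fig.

Hyperfocal distance H = f²/(N·c) + f = 58²/(18 × 0.033) + 58 = 3364/0.594 + 58 ≈ 5721.3 mm ≈ 5.72 m.

5.72 m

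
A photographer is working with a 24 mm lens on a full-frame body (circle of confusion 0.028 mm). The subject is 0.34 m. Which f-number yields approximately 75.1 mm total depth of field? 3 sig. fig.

Write h = H − f = f²/(N·c). The thin-lens limits are Dn = s·h/(h + (s−f)) and Df = s·h/(h − (s−f)), so DoF = Df − Dn = 2·s·(s−f)·h / (h² − (s−f)²).
That is a quadratic in h: DoF·h² − 2·s·(s−f)·h − DoF·(s−f)² = 0 ⇒ h = (s−f)·(s + √(s² + DoF²)) / DoF = 316 × (340 + √(340² + 75.1²)) / 75.1 = 316 × (340 + 348.195) / 75.1 ≈ 2895.7 mm.
Then N = f²/(c·h) = 24² / (0.028 × 2895.7) = 576 / 81.081 ≈ 7.10.

f/7.10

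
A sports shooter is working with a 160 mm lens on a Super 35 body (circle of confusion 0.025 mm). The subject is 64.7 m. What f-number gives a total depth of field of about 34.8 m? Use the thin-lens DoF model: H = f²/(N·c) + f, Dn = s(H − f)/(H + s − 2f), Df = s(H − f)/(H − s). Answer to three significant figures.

Write h = H − f = f²/(N·c). The thin-lens limits are Dn = s·h/(h + (s−f)) and Df = s·h/(h − (s−f)), so DoF = Df − Dn = 2·s·(s−f)·h / (h² − (s−f)²).
That is a quadratic in h: DoF·h² − 2·s·(s−f)·h − DoF·(s−f)² = 0 ⇒ h = (s−f)·(s + √(s² + DoF²)) / DoF = 64540 × (64700 + √(64700² + 34800²)) / 34800 = 64540 × (64700 + 73465.2) / 34800 ≈ 256241 mm.
Then N = f²/(c·h) = 160² / (0.025 × 256241) = 25600 / 6406.0 ≈ 4.

f/4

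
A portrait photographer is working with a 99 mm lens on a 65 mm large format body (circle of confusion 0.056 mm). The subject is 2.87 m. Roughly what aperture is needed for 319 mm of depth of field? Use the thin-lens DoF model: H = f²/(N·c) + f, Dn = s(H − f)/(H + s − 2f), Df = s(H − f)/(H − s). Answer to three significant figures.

f/3.50

Write h = H − f = f²/(N·c). The thin-lens limits are Dn = s·h/(h + (s−f)) and Df = s·h/(h − (s−f)), so DoF = Df − Dn = 2·s·(s−f)·h / (h² − (s−f)²).
That is a quadratic in h: DoF·h² − 2·s·(s−f)·h − DoF·(s−f)² = 0 ⇒ h = (s−f)·(s + √(s² + DoF²)) / DoF = 2771 × (2870 + √(2870² + 319²)) / 319 = 2771 × (2870 + 2887.67) / 319 ≈ 50014 mm.
Then N = f²/(c·h) = 99² / (0.056 × 50014) = 9801 / 2800.8 ≈ 3.50.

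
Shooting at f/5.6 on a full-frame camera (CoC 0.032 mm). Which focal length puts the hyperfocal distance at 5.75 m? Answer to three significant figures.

From H = f²/(N·c) + f, with f ≪ H: f ≈ √(H·N·c) = √(5750 × 5.6 × 0.032) = √1030.4 ≈ 32.10 mm.
Exact: f² + N·c·f − N·c·H = 0 ⇒ f = (−N·c + √((N·c)² + 4·N·c·H))/2 = (−0.1792 + √4121.6)/2 ≈ 32.010 mm ≈ 32.0 mm.

32.0 mm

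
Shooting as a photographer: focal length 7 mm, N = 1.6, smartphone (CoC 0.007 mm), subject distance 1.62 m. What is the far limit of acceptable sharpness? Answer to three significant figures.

Hyperfocal distance H = f²/(N·c) + f = 7²/(1.6 × 0.007) + 7 = 49/0.0112 + 7 ≈ 4382.0 mm ≈ 4.382 m.
Far limit Df = s·(H − f)/(H − s) = 1620 × (4382.0 − 7) / (4382.0 − 1620) = 1620 × 4375.0 / 2762.0 ≈ 2566.1 mm ≈ 2.57 m.

2.57 m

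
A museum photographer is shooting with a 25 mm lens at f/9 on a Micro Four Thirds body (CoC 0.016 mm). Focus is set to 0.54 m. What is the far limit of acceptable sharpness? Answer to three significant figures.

0.613 m

Hyperfocal distance H = f²/(N·c) + f = 25²/(9 × 0.016) + 25 = 625/0.144 + 25 ≈ 4365.3 mm ≈ 4.365 m.
Far limit Df = s·(H − f)/(H − s) = 540 × (4365.3 − 25) / (4365.3 − 540) = 540 × 4340.3 / 3825.3 ≈ 612.70 mm ≈ 0.613 m.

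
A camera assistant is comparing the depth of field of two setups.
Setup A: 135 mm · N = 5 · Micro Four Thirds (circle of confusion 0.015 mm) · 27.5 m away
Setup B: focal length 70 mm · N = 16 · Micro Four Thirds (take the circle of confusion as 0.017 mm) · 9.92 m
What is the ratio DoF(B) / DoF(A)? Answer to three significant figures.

2.47

Setup A: H = 135²/(5×0.015) + 135 ≈ 243135.0 mm; DoF = Df − Dn = 30989.9 − 24716.6 ≈ 6273.3 mm.
Setup B: H = 70²/(16×0.017) + 70 ≈ 18084.7 mm; DoF = Df − Dn = 21888 − 6413 ≈ 15475 mm.
Ratio = 15475 / 6273.3 ≈ 2.47.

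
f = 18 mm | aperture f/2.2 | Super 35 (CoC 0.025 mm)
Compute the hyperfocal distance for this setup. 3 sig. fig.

Hyperfocal distance H = f²/(N·c) + f = 18²/(2.2 × 0.025) + 18 = 324/0.055 + 18 ≈ 5908.9 mm ≈ 5.91 m.

5.91 m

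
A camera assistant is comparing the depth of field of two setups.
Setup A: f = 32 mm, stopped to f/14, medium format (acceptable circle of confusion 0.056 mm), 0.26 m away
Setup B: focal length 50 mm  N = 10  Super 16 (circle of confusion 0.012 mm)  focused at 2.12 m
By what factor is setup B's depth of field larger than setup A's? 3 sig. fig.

Setup A: H = 32²/(14×0.056) + 32 ≈ 1338.1 mm; DoF = Df − Dn = 314.984 − 221.359 ≈ 93.625 mm.
Setup B: H = 50²/(10×0.012) + 50 ≈ 20883.3 mm; DoF = Df − Dn = 2353.88 − 1928.39 ≈ 425.49 mm.
Ratio = 425.49 / 93.625 ≈ 4.54.

4.54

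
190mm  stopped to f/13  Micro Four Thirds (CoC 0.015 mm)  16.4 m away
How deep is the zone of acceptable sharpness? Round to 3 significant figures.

2.89 m

Hyperfocal distance H = f²/(N·c) + f = 190²/(13 × 0.015) + 190 = 36100/0.195 + 190 ≈ 185318.2 mm ≈ 185.3 m.
Near limit Dn = s·(H − f)/(H + s − 2f) = 16400 × (185318.2 − 190) / (185318.2 + 16400 − 2 × 190) = 16400 × 185128.2 / 201338.2 ≈ 15079.6 mm.
Far limit Df = s·(H − f)/(H − s) = 16400 × (185318.2 − 190) / (185318.2 − 16400) = 16400 × 185128.2 / 168918.2 ≈ 17973.8 mm.
Depth of field = Df − Dn = 17973.8 − 15079.6 ≈ 2894.2 mm ≈ 2.89 m.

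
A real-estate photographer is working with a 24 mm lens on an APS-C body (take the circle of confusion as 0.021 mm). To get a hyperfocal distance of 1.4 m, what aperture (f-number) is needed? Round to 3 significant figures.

f/19.9

Rearrange H = f²/(N·c) + f for N: N = f² / ((H − f)·c).
N = 24² / ((1400 − 24) × 0.021) = 576 / 28.90 ≈ 19.9.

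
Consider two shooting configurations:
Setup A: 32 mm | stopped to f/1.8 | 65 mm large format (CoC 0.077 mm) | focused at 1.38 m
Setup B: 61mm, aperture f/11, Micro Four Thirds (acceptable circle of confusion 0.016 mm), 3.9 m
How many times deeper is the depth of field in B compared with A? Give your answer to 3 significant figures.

2.81

Setup A: H = 32²/(1.8×0.077) + 32 ≈ 7420.2 mm; DoF = Df − Dn = 1687.98 − 1167.06 ≈ 520.92 mm.
Setup B: H = 61²/(11×0.016) + 61 ≈ 21203.0 mm; DoF = Df − Dn = 4765.3 − 3300.7 ≈ 1464.6 mm.
Ratio = 1464.6 / 520.92 ≈ 2.81.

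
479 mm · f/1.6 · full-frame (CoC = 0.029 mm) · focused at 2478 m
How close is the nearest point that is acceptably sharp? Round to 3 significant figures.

1650 m

Hyperfocal distance H = f²/(N·c) + f = 479²/(1.6 × 0.029) + 479 = 229441/0.0464 + 479 ≈ 4945328.1 mm ≈ 4945 m.
Near limit Dn = s·(H − f)/(H + s − 2f) = 2478000 × (4945328.1 − 479) / (4945328.1 + 2478000 − 2 × 479) = 2478000 × 4944849.1 / 7422370.1 ≈ 1650866 mm ≈ 1650 m.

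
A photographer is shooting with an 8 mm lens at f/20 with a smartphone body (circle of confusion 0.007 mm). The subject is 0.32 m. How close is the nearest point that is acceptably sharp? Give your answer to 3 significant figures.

190 mm

Hyperfocal distance H = f²/(N·c) + f = 8²/(20 × 0.007) + 8 = 64/0.14 + 8 ≈ 465.1 mm ≈ 0.465 m.
Near limit Dn = s·(H − f)/(H + s − 2f) = 320 × (465.1 − 8) / (465.1 + 320 − 2 × 8) = 320 × 457.1 / 769.1 ≈ 190.19 mm.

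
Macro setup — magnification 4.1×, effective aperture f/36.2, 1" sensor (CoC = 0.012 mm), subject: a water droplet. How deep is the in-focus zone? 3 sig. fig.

At magnification m, DoF ≈ 2·N_eff·c/m² = 2 × 36.2 × 0.012 / 4.1² = 0.8688 / 16.81 ≈ 0.0517 mm.

0.0517 mm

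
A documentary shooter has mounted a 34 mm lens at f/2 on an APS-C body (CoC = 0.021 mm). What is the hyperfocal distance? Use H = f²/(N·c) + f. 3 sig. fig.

Hyperfocal distance H = f²/(N·c) + f = 34²/(2 × 0.021) + 34 = 1156/0.042 + 34 ≈ 27557.8 mm ≈ 27.6 m.

27.6 m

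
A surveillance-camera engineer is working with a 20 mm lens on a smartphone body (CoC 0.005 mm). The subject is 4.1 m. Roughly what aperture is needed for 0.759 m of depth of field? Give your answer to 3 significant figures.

f/1.80

Write h = H − f = f²/(N·c). The thin-lens limits are Dn = s·h/(h + (s−f)) and Df = s·h/(h − (s−f)), so DoF = Df − Dn = 2·s·(s−f)·h / (h² − (s−f)²).
That is a quadratic in h: DoF·h² − 2·s·(s−f)·h − DoF·(s−f)² = 0 ⇒ h = (s−f)·(s + √(s² + DoF²)) / DoF = 4080 × (4100 + √(4100² + 759²)) / 759 = 4080 × (4100 + 4169.66) / 759 ≈ 44454 mm.
Then N = f²/(c·h) = 20² / (0.005 × 44454) = 400 / 222.27 ≈ 1.80.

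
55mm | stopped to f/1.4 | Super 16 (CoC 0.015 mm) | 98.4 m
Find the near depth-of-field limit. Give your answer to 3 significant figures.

58.5 m

Hyperfocal distance H = f²/(N·c) + f = 55²/(1.4 × 0.015) + 55 = 3025/0.021 + 55 ≈ 144102.6 mm ≈ 144.1 m.
Near limit Dn = s·(H − f)/(H + s − 2f) = 98400 × (144102.6 − 55) / (144102.6 + 98400 − 2 × 55) = 98400 × 144047.6 / 242392.6 ≈ 58477 mm ≈ 58.5 m.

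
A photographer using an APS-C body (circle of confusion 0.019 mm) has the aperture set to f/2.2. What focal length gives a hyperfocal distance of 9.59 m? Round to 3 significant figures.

20.0 mm

From H = f²/(N·c) + f, with f ≪ H: f ≈ √(H·N·c) = √(9590 × 2.2 × 0.019) = √400.86 ≈ 20.02 mm.
The +f correction barely moves this — solving exactly, f² + N·c·f − N·c·H = 0 ⇒ f = (−N·c + √((N·c)² + 4·N·c·H))/2 = (−0.0418 + √1603.4)/2 ≈ 20.001 mm, so f ≈ 20.0 mm.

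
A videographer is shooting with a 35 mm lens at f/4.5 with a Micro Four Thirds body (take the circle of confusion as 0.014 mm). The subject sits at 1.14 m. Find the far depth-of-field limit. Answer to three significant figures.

1.21 m

Hyperfocal distance H = f²/(N·c) + f = 35²/(4.5 × 0.014) + 35 = 1225/0.063 + 35 ≈ 19479.4 mm ≈ 19.48 m.
Far limit Df = s·(H − f)/(H − s) = 1140 × (19479.4 − 35) / (19479.4 − 1140) = 1140 × 19444.4 / 18339.4 ≈ 1208.7 mm ≈ 1.21 m.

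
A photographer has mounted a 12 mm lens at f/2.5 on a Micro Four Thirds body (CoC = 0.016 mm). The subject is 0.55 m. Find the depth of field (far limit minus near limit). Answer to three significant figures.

168 mm

Hyperfocal distance H = f²/(N·c) + f = 12²/(2.5 × 0.016) + 12 = 144/0.04 + 12 ≈ 3612.0 mm ≈ 3.612 m.
Near limit Dn = s·(H − f)/(H + s − 2f) = 550 × (3612.0 − 12) / (3612.0 + 550 − 2 × 12) = 550 × 3600.0 / 4138.0 ≈ 478.49 mm.
Far limit Df = s·(H − f)/(H − s) = 550 × (3612.0 − 12) / (3612.0 − 550) = 550 × 3600.0 / 3062.0 ≈ 646.64 mm.
Depth of field = Df − Dn = 646.64 − 478.49 ≈ 168.15 mm.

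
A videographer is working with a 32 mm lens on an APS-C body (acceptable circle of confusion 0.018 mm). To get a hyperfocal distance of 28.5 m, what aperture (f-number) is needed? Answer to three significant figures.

f/2.00

Rearrange H = f²/(N·c) + f for N: N = f² / ((H − f)·c).
N = 32² / ((28500 − 32) × 0.018) = 1024 / 512.4 ≈ 2.00.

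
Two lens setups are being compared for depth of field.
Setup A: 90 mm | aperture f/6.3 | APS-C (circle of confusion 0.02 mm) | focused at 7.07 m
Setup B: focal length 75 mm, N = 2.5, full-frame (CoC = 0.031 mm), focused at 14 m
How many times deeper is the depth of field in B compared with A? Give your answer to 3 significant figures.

Setup A: H = 90²/(6.3×0.02) + 90 ≈ 64375.7 mm; DoF = Df − Dn = 7931.1 − 6377.5 ≈ 1553.6 mm.
Setup B: H = 75²/(2.5×0.031) + 75 ≈ 72655.6 mm; DoF = Df − Dn = 17323.6 − 11746.4 ≈ 5577.2 mm.
Ratio = 5577.2 / 1553.6 ≈ 3.59.

3.59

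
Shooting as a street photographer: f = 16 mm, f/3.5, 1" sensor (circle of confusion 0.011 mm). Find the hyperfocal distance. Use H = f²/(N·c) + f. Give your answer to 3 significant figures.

Hyperfocal distance H = f²/(N·c) + f = 16²/(3.5 × 0.011) + 16 = 256/0.0385 + 16 ≈ 6665.4 mm ≈ 6.67 m.

6.67 m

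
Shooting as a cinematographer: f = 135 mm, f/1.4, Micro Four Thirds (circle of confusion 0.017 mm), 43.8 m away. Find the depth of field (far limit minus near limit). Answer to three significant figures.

Hyperfocal distance H = f²/(N·c) + f = 135²/(1.4 × 0.017) + 135 = 18225/0.0238 + 135 ≈ 765891.3 mm ≈ 765.9 m.
Near limit Dn = s·(H − f)/(H + s − 2f) = 43800 × (765891.3 − 135) / (765891.3 + 43800 − 2 × 135) = 43800 × 765756.3 / 809421.3 ≈ 41437.2 mm.
Far limit Df = s·(H − f)/(H − s) = 43800 × (765891.3 − 135) / (765891.3 − 43800) = 43800 × 765756.3 / 722091.3 ≈ 46448.6 mm.
Depth of field = Df − Dn = 46448.6 − 41437.2 ≈ 5011.4 mm ≈ 5.01 m.

5.01 m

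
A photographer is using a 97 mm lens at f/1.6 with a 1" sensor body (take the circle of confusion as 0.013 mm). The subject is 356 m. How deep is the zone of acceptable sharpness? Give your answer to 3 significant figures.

1470 m

Hyperfocal distance H = f²/(N·c) + f = 97²/(1.6 × 0.013) + 97 = 9409/0.0208 + 97 ≈ 452452.8 mm ≈ 452.5 m.
Near limit Dn = s·(H − f)/(H + s − 2f) = 356000 × (452452.8 − 97) / (452452.8 + 356000 − 2 × 97) = 356000 × 452355.8 / 808258.8 ≈ 199241 mm.
Far limit Df = s·(H − f)/(H − s) = 356000 × (452452.8 − 97) / (452452.8 − 356000) = 356000 × 452355.8 / 96452.8 ≈ 1669612 mm.
Depth of field = Df − Dn = 1669612 − 199241 ≈ 1470371 mm ≈ 1470 m.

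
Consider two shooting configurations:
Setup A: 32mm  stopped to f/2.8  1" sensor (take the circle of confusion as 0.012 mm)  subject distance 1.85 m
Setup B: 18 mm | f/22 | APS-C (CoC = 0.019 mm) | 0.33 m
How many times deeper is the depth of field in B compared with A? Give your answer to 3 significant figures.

1.43

Setup A: H = 32²/(2.8×0.012) + 32 ≈ 30508.2 mm; DoF = Df − Dn = 1967.36 − 1745.85 ≈ 221.51 mm.
Setup B: H = 18²/(22×0.019) + 18 ≈ 793.1 mm; DoF = Df − Dn = 552.32 − 235.29 ≈ 317.03 mm.
Ratio = 317.03 / 221.51 ≈ 1.43.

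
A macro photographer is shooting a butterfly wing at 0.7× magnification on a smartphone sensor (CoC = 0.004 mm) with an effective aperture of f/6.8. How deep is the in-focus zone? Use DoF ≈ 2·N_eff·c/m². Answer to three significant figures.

At magnification m, DoF ≈ 2·N_eff·c/m² = 2 × 6.8 × 0.004 / 0.7² = 0.0544 / 0.49 ≈ 0.111 mm.

0.111 mm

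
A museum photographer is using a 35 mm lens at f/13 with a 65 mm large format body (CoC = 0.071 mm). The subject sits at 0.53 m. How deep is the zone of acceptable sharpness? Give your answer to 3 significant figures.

Hyperfocal distance H = f²/(N·c) + f = 35²/(13 × 0.071) + 35 = 1225/0.923 + 35 ≈ 1362.2 mm ≈ 1.362 m.
Near limit Dn = s·(H − f)/(H + s − 2f) = 530 × (1362.2 − 35) / (1362.2 + 530 − 2 × 35) = 530 × 1327.2 / 1822.2 ≈ 386.03 mm.
Far limit Df = s·(H − f)/(H − s) = 530 × (1362.2 − 35) / (1362.2 − 530) = 530 × 1327.2 / 832.2 ≈ 845.25 mm.
Depth of field = Df − Dn = 845.25 − 386.03 ≈ 459.22 mm.

459 mm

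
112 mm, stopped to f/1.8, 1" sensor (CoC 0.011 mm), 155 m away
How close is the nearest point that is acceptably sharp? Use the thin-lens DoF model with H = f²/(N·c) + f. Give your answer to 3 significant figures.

Hyperfocal distance H = f²/(N·c) + f = 112²/(1.8 × 0.011) + 112 = 12544/0.0198 + 112 ≈ 633647.4 mm ≈ 633.6 m.
Near limit Dn = s·(H − f)/(H + s − 2f) = 155000 × (633647.4 − 112) / (633647.4 + 155000 − 2 × 112) = 155000 × 633535.4 / 788423.4 ≈ 124550 mm ≈ 125 m.

125 m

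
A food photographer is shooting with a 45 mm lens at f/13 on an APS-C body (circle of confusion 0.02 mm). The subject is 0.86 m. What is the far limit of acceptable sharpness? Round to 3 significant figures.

Hyperfocal distance H = f²/(N·c) + f = 45²/(13 × 0.02) + 45 = 2025/0.26 + 45 ≈ 7833.5 mm ≈ 7.833 m.
Far limit Df = s·(H − f)/(H − s) = 860 × (7833.5 − 45) / (7833.5 − 860) = 860 × 7788.5 / 6973.5 ≈ 960.51 mm ≈ 0.961 m.

0.961 m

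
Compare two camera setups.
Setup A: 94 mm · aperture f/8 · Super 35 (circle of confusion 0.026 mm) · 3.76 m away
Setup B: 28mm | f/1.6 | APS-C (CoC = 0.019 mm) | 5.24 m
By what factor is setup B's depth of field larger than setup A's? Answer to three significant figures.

Setup A: H = 94²/(8×0.026) + 94 ≈ 42574.8 mm; DoF = Df − Dn = 4115.13 − 3461.30 ≈ 653.83 mm.
Setup B: H = 28²/(1.6×0.019) + 28 ≈ 25817.5 mm; DoF = Df − Dn = 6567.2 − 4359.0 ≈ 2208.2 mm.
Ratio = 2208.2 / 653.83 ≈ 3.38.

3.38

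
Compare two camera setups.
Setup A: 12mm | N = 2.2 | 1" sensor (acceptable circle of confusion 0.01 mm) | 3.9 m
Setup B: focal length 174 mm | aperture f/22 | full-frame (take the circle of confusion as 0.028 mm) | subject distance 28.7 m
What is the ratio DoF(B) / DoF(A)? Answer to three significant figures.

7.02

Setup A: H = 12²/(2.2×0.01) + 12 ≈ 6557.5 mm; DoF = Df − Dn = 9605.9 − 2446.7 ≈ 7159.2 mm.
Setup B: H = 174²/(22×0.028) + 174 ≈ 49323.4 mm; DoF = Df − Dn = 68398 − 18160 ≈ 50238 mm.
Ratio = 50238 / 7159.2 ≈ 7.02.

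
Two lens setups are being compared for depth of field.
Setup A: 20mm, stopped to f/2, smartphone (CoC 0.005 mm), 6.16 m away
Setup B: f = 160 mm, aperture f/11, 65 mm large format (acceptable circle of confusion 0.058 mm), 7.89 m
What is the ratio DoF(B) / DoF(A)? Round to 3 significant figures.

Setup A: H = 20²/(2×0.005) + 20 ≈ 40020.0 mm; DoF = Df − Dn = 7277.0 − 5340.3 ≈ 1936.7 mm.
Setup B: H = 160²/(11×0.058) + 160 ≈ 40285.4 mm; DoF = Df − Dn = 9772.7 − 6615.5 ≈ 3157.2 mm.
Ratio = 3157.2 / 1936.7 ≈ 1.63.

1.63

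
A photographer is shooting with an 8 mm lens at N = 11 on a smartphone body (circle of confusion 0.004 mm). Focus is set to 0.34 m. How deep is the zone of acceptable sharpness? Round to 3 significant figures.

Hyperfocal distance H = f²/(N·c) + f = 8²/(11 × 0.004) + 8 = 64/0.044 + 8 ≈ 1462.5 mm ≈ 1.463 m.
Near limit Dn = s·(H − f)/(H + s − 2f) = 340 × (1462.5 − 8) / (1462.5 + 340 − 2 × 8) = 340 × 1454.5 / 1786.5 ≈ 276.82 mm.
Far limit Df = s·(H − f)/(H − s) = 340 × (1462.5 − 8) / (1462.5 − 340) = 340 × 1454.5 / 1122.5 ≈ 440.56 mm.
Depth of field = Df − Dn = 440.56 − 276.82 ≈ 163.74 mm.

164 mm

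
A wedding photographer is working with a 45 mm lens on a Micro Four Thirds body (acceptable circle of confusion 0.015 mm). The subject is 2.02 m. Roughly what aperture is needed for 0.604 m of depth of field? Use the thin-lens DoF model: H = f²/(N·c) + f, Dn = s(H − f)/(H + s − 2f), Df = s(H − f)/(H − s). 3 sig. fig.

f/10

Write h = H − f = f²/(N·c). The thin-lens limits are Dn = s·h/(h + (s−f)) and Df = s·h/(h − (s−f)), so DoF = Df − Dn = 2·s·(s−f)·h / (h² − (s−f)²).
That is a quadratic in h: DoF·h² − 2·s·(s−f)·h − DoF·(s−f)² = 0 ⇒ h = (s−f)·(s + √(s² + DoF²)) / DoF = 1975 × (2020 + √(2020² + 604²)) / 604 = 1975 × (2020 + 2108.37) / 604 ≈ 13499 mm.
Then N = f²/(c·h) = 45² / (0.015 × 13499) = 2025 / 202.49 ≈ 10.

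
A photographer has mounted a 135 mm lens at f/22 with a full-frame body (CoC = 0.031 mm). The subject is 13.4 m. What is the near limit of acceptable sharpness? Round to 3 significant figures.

8.95 m

Hyperfocal distance H = f²/(N·c) + f = 135²/(22 × 0.031) + 135 = 18225/0.682 + 135 ≈ 26857.9 mm ≈ 26.86 m.
Near limit Dn = s·(H − f)/(H + s − 2f) = 13400 × (26857.9 − 135) / (26857.9 + 13400 − 2 × 135) = 13400 × 26722.9 / 39987.9 ≈ 8954.9 mm ≈ 8.95 m.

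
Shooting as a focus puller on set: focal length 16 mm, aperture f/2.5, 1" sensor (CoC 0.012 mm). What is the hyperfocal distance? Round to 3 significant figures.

Hyperfocal distance H = f²/(N·c) + f = 16²/(2.5 × 0.012) + 16 = 256/0.03 + 16 ≈ 8549.3 mm ≈ 8.55 m.

8.55 m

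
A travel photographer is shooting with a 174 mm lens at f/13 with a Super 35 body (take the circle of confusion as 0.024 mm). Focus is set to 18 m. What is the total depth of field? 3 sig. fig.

6.84 m

Hyperfocal distance H = f²/(N·c) + f = 174²/(13 × 0.024) + 174 = 30276/0.312 + 174 ≈ 97212.5 mm ≈ 97.21 m.
Near limit Dn = s·(H − f)/(H + s − 2f) = 18000 × (97212.5 − 174) / (97212.5 + 18000 − 2 × 174) = 18000 × 97038.5 / 114864.5 ≈ 15206.6 mm.
Far limit Df = s·(H − f)/(H − s) = 18000 × (97212.5 − 174) / (97212.5 − 18000) = 18000 × 97038.5 / 79212.5 ≈ 22050.7 mm.
Depth of field = Df − Dn = 22050.7 − 15206.6 ≈ 6844.1 mm ≈ 6.84 m.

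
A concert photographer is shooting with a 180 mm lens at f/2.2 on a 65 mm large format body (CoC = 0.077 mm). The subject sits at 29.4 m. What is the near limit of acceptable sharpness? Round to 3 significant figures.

Hyperfocal distance H = f²/(N·c) + f = 180²/(2.2 × 0.077) + 180 = 32400/0.1694 + 180 ≈ 191443.3 mm ≈ 191.4 m.
Near limit Dn = s·(H − f)/(H + s − 2f) = 29400 × (191443.3 − 180) / (191443.3 + 29400 − 2 × 180) = 29400 × 191263.3 / 220483.3 ≈ 25504 mm ≈ 25.5 m.

25.5 m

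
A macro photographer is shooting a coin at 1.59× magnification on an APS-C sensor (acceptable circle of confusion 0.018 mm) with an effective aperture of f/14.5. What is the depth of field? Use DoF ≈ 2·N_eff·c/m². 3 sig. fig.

0.206 mm

At magnification m, DoF ≈ 2·N_eff·c/m² = 2 × 14.5 × 0.018 / 1.59² = 0.522 / 2.528 ≈ 0.206 mm.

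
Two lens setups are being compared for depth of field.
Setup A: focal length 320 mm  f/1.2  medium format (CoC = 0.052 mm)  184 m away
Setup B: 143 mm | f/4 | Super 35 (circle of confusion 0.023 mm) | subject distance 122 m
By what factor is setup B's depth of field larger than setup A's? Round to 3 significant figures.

4.58

Setup A: H = 320²/(1.2×0.052) + 320 ≈ 1641345.6 mm; DoF = Df − Dn = 207191 − 165478 ≈ 41713 mm.
Setup B: H = 143²/(4×0.023) + 143 ≈ 222414.7 mm; DoF = Df − Dn = 270052 − 78799 ≈ 191253 mm.
Ratio = 191253 / 41713 ≈ 4.58.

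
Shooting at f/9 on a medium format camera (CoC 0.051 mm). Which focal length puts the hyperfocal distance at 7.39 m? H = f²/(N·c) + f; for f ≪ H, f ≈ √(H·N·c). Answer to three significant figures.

58.0 mm

From H = f²/(N·c) + f, with f ≪ H: f ≈ √(H·N·c) = √(7390 × 9 × 0.051) = √3392.0 ≈ 58.24 mm.
Exact: f² + N·c·f − N·c·H = 0 ⇒ f = (−N·c + √((N·c)² + 4·N·c·H))/2 = (−0.459 + √13568)/2 ≈ 58.012 mm ≈ 58.0 mm.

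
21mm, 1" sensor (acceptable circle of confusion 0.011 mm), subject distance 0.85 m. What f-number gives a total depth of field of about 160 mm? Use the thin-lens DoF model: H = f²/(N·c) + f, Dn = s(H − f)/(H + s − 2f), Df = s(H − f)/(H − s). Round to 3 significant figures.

Write h = H − f = f²/(N·c). The thin-lens limits are Dn = s·h/(h + (s−f)) and Df = s·h/(h − (s−f)), so DoF = Df − Dn = 2·s·(s−f)·h / (h² − (s−f)²).
That is a quadratic in h: DoF·h² − 2·s·(s−f)·h − DoF·(s−f)² = 0 ⇒ h = (s−f)·(s + √(s² + DoF²)) / DoF = 829 × (850 + √(850² + 160²)) / 160 = 829 × (850 + 864.928) / 160 ≈ 8885.5 mm.
Then N = f²/(c·h) = 21² / (0.011 × 8885.5) = 441 / 97.740 ≈ 4.51.

f/4.51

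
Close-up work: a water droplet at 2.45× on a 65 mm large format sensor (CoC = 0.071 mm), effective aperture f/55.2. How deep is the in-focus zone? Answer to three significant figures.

At magnification m, DoF ≈ 2·N_eff·c/m² = 2 × 55.2 × 0.071 / 2.45² = 7.838 / 6.003 ≈ 1.31 mm.

1.31 mm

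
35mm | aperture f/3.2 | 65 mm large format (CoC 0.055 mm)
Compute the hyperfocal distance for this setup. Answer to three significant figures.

7.00 m

Hyperfocal distance H = f²/(N·c) + f = 35²/(3.2 × 0.055) + 35 = 1225/0.176 + 35 ≈ 6995.2 mm ≈ 7.00 m.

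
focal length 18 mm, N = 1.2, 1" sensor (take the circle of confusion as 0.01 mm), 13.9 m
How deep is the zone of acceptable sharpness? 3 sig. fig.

Hyperfocal distance H = f²/(N·c) + f = 18²/(1.2 × 0.01) + 18 = 324/0.012 + 18 ≈ 27018.0 mm ≈ 27.02 m.
Near limit Dn = s·(H − f)/(H + s − 2f) = 13900 × (27018.0 − 18) / (27018.0 + 13900 − 2 × 18) = 13900 × 27000.0 / 40882.0 ≈ 9180 mm.
Far limit Df = s·(H − f)/(H − s) = 13900 × (27018.0 − 18) / (27018.0 − 13900) = 13900 × 27000.0 / 13118.0 ≈ 28610 mm.
Depth of field = Df − Dn = 28610 − 9180 ≈ 19430 mm ≈ 19.4 m.

19.4 m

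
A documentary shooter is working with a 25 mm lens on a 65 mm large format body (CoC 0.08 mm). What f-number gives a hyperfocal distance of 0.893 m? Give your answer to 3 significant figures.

Rearrange H = f²/(N·c) + f for N: N = f² / ((H − f)·c).
N = 25² / ((893 − 25) × 0.08) = 625 / 69.44 ≈ 9.

f/9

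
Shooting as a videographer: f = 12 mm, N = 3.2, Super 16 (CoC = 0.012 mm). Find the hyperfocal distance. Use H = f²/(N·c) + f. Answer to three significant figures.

Hyperfocal distance H = f²/(N·c) + f = 12²/(3.2 × 0.012) + 12 = 144/0.0384 + 12 ≈ 3762.0 mm ≈ 3.76 m.

3.76 m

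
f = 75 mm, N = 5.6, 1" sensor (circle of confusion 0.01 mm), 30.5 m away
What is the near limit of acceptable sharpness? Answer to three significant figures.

23.4 m

Hyperfocal distance H = f²/(N·c) + f = 75²/(5.6 × 0.01) + 75 = 5625/0.056 + 75 ≈ 100521.4 mm ≈ 100.5 m.
Near limit Dn = s·(H − f)/(H + s − 2f) = 30500 × (100521.4 − 75) / (100521.4 + 30500 − 2 × 75) = 30500 × 100446.4 / 130871.4 ≈ 23409 mm ≈ 23.4 m.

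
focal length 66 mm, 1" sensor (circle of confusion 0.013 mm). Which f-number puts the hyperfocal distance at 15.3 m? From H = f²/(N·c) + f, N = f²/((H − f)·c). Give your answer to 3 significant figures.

Rearrange H = f²/(N·c) + f for N: N = f² / ((H − f)·c).
N = 66² / ((15300 − 66) × 0.013) = 4356 / 198.0 ≈ 22.

f/22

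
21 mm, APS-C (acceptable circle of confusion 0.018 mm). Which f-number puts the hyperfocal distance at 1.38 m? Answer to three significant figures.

f/18

Rearrange H = f²/(N·c) + f for N: N = f² / ((H − f)·c).
N = 21² / ((1380 − 21) × 0.018) = 441 / 24.46 ≈ 18.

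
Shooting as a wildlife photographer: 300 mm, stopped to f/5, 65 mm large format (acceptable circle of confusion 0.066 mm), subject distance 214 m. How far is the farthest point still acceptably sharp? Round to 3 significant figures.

989 m

Hyperfocal distance H = f²/(N·c) + f = 300²/(5 × 0.066) + 300 = 90000/0.33 + 300 ≈ 273027.3 mm ≈ 273.0 m.
Far limit Df = s·(H − f)/(H − s) = 214000 × (273027.3 − 300) / (273027.3 − 214000) = 214000 × 272727.3 / 59027.3 ≈ 988757 mm ≈ 989 m.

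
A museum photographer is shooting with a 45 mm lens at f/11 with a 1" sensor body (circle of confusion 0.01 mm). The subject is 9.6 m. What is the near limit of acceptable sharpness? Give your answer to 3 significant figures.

6.32 m

Hyperfocal distance H = f²/(N·c) + f = 45²/(11 × 0.01) + 45 = 2025/0.11 + 45 ≈ 18454.1 mm ≈ 18.45 m.
Near limit Dn = s·(H − f)/(H + s − 2f) = 9600 × (18454.1 − 45) / (18454.1 + 9600 − 2 × 45) = 9600 × 18409.1 / 27964.1 ≈ 6319.8 mm ≈ 6.32 m.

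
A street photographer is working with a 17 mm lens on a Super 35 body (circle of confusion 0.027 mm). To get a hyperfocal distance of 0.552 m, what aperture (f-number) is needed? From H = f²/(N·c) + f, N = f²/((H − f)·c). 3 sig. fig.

f/20

Rearrange H = f²/(N·c) + f for N: N = f² / ((H − f)·c).
N = 17² / ((552 − 17) × 0.027) = 289 / 14.45 ≈ 20.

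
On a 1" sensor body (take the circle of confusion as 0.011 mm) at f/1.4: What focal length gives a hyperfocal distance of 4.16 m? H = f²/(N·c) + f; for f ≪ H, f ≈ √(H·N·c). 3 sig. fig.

From H = f²/(N·c) + f, with f ≪ H: f ≈ √(H·N·c) = √(4160 × 1.4 × 0.011) = √64.064 ≈ 8.004 mm.
The +f correction barely moves this — solving exactly, f² + N·c·f − N·c·H = 0 ⇒ f = (−N·c + √((N·c)² + 4·N·c·H))/2 = (−0.0154 + √256.26)/2 ≈ 7.9963 mm, so f ≈ 8.00 mm.

8.00 mm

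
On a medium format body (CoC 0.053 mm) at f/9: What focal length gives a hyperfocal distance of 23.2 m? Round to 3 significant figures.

105 mm

From H = f²/(N·c) + f, with f ≪ H: f ≈ √(H·N·c) = √(23200 × 9 × 0.053) = √11066 ≈ 105.2 mm.
The +f correction barely moves this — solving exactly, f² + N·c·f − N·c·H = 0 ⇒ f = (−N·c + √((N·c)² + 4·N·c·H))/2 = (−0.477 + √44266)/2 ≈ 104.96 mm, so f ≈ 105 mm.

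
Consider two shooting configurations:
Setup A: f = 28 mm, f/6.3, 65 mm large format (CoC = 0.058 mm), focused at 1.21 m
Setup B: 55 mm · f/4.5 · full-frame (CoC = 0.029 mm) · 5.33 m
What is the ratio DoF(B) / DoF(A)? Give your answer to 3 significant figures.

Setup A: H = 28²/(6.3×0.058) + 28 ≈ 2173.6 mm; DoF = Df − Dn = 2694.3 − 780.2 ≈ 1914.1 mm.
Setup B: H = 55²/(4.5×0.029) + 55 ≈ 23235.1 mm; DoF = Df − Dn = 6900.3 − 4341.9 ≈ 2558.4 mm.
Ratio = 2558.4 / 1914.1 ≈ 1.34.

1.34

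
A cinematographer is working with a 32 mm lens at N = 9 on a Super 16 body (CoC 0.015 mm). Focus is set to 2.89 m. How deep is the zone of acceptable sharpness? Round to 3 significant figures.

Hyperfocal distance H = f²/(N·c) + f = 32²/(9 × 0.015) + 32 = 1024/0.135 + 32 ≈ 7617.2 mm ≈ 7.617 m.
Near limit Dn = s·(H − f)/(H + s − 2f) = 2890 × (7617.2 − 32) / (7617.2 + 2890 − 2 × 32) = 2890 × 7585.2 / 10443.2 ≈ 2099.1 mm.
Far limit Df = s·(H − f)/(H − s) = 2890 × (7617.2 − 32) / (7617.2 − 2890) = 2890 × 7585.2 / 4727.2 ≈ 4637.3 mm.
Depth of field = Df − Dn = 4637.3 − 2099.1 ≈ 2538.2 mm ≈ 2.54 m.

2.54 m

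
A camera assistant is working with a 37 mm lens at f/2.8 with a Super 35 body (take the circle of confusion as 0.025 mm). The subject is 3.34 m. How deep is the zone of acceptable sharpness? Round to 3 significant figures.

Hyperfocal distance H = f²/(N·c) + f = 37²/(2.8 × 0.025) + 37 = 1369/0.07 + 37 ≈ 19594.1 mm ≈ 19.59 m.
Near limit Dn = s·(H − f)/(H + s − 2f) = 3340 × (19594.1 − 37) / (19594.1 + 3340 − 2 × 37) = 3340 × 19557.1 / 22860.1 ≈ 2857.4 mm.
Far limit Df = s·(H − f)/(H − s) = 3340 × (19594.1 − 37) / (19594.1 − 3340) = 3340 × 19557.1 / 16254.1 ≈ 4018.7 mm.
Depth of field = Df − Dn = 4018.7 − 2857.4 ≈ 1161.3 mm ≈ 1.16 m.

1.16 m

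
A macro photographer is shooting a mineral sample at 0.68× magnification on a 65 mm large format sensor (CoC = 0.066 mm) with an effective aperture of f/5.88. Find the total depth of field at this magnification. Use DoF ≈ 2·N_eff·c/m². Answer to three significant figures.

1.68 mm

At magnification m, DoF ≈ 2·N_eff·c/m² = 2 × 5.88 × 0.066 / 0.68² = 0.7762 / 0.4624 ≈ 1.68 mm.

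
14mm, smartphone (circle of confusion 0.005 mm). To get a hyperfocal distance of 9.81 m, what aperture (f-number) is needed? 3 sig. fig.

Rearrange H = f²/(N·c) + f for N: N = f² / ((H − f)·c).
N = 14² / ((9810 − 14) × 0.005) = 196 / 48.98 ≈ 4.

f/4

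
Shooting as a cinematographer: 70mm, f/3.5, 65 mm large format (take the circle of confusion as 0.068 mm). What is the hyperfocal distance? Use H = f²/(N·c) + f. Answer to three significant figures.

Hyperfocal distance H = f²/(N·c) + f = 70²/(3.5 × 0.068) + 70 = 4900/0.238 + 70 ≈ 20658.2 mm ≈ 20.7 m.

20.7 m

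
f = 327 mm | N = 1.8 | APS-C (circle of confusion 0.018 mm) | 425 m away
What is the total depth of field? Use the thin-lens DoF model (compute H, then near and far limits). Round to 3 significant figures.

Hyperfocal distance H = f²/(N·c) + f = 327²/(1.8 × 0.018) + 327 = 106929/0.0324 + 327 ≈ 3300604.8 mm ≈ 3301 m.
Near limit Dn = s·(H − f)/(H + s − 2f) = 425000 × (3300604.8 − 327) / (3300604.8 + 425000 − 2 × 327) = 425000 × 3300277.8 / 3724950.8 ≈ 376547 mm.
Far limit Df = s·(H − f)/(H − s) = 425000 × (3300604.8 − 327) / (3300604.8 − 425000) = 425000 × 3300277.8 / 2875604.8 ≈ 487765 mm.
Depth of field = Df − Dn = 487765 − 376547 ≈ 111218 mm ≈ 111 m.

111 m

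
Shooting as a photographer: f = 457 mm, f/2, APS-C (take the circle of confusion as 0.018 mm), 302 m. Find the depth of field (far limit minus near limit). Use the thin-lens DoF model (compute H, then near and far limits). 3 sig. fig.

Hyperfocal distance H = f²/(N·c) + f = 457²/(2 × 0.018) + 457 = 208849/0.036 + 457 ≈ 5801818.1 mm ≈ 5802 m.
Near limit Dn = s·(H − f)/(H + s − 2f) = 302000 × (5801818.1 − 457) / (5801818.1 + 302000 − 2 × 457) = 302000 × 5801361.1 / 6102904.1 ≈ 287078 mm.
Far limit Df = s·(H − f)/(H − s) = 302000 × (5801818.1 − 457) / (5801818.1 − 302000) = 302000 × 5801361.1 / 5499818.1 ≈ 318558 mm.
Depth of field = Df − Dn = 318558 − 287078 ≈ 31480 mm ≈ 31.5 m.

31.5 m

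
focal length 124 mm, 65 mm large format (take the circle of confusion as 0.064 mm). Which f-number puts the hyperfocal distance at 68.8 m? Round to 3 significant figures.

f/3.50

Rearrange H = f²/(N·c) + f for N: N = f² / ((H − f)·c).
N = 124² / ((68800 − 124) × 0.064) = 15376 / 4395 ≈ 3.50.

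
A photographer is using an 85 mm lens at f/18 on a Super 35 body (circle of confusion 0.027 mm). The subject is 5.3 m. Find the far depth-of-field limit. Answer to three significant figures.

Hyperfocal distance H = f²/(N·c) + f = 85²/(18 × 0.027) + 85 = 7225/0.486 + 85 ≈ 14951.3 mm ≈ 14.95 m.
Far limit Df = s·(H − f)/(H − s) = 5300 × (14951.3 − 85) / (14951.3 − 5300) = 5300 × 14866.3 / 9651.3 ≈ 8163.8 mm ≈ 8.16 m.

8.16 m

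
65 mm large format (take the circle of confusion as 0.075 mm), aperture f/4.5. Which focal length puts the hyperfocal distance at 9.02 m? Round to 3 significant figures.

From H = f²/(N·c) + f, with f ≪ H: f ≈ √(H·N·c) = √(9020 × 4.5 × 0.075) = √3044.2 ≈ 55.17 mm.
Exact: f² + N·c·f − N·c·H = 0 ⇒ f = (−N·c + √((N·c)² + 4·N·c·H))/2 = (−0.3375 + √12177)/2 ≈ 55.006 mm ≈ 55.0 mm.

55.0 mm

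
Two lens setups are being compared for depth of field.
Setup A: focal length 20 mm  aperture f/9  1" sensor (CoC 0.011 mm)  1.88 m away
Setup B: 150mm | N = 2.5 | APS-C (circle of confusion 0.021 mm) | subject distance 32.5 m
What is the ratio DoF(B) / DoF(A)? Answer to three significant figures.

2.25

Setup A: H = 20²/(9×0.011) + 20 ≈ 4060.4 mm; DoF = Df − Dn = 3483.7 − 1287.4 ≈ 2196.3 mm.
Setup B: H = 150²/(2.5×0.021) + 150 ≈ 428721.4 mm; DoF = Df − Dn = 35153.5 − 30219.0 ≈ 4934.5 mm.
Ratio = 4934.5 / 2196.3 ≈ 2.25.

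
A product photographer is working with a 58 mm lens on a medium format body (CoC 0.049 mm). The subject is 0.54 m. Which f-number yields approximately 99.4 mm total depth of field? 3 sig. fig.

f/13

Write h = H − f = f²/(N·c). The thin-lens limits are Dn = s·h/(h + (s−f)) and Df = s·h/(h − (s−f)), so DoF = Df − Dn = 2·s·(s−f)·h / (h² − (s−f)²).
That is a quadratic in h: DoF·h² − 2·s·(s−f)·h − DoF·(s−f)² = 0 ⇒ h = (s−f)·(s + √(s² + DoF²)) / DoF = 482 × (540 + √(540² + 99.4²)) / 99.4 = 482 × (540 + 549.072) / 99.4 ≈ 5281.0 mm.
Then N = f²/(c·h) = 58² / (0.049 × 5281.0) = 3364 / 258.77 ≈ 13.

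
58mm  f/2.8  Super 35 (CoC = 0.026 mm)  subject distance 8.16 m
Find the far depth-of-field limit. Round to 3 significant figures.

9.89 m

Hyperfocal distance H = f²/(N·c) + f = 58²/(2.8 × 0.026) + 58 = 3364/0.0728 + 58 ≈ 46266.8 mm ≈ 46.27 m.
Far limit Df = s·(H − f)/(H − s) = 8160 × (46266.8 − 58) / (46266.8 − 8160) = 8160 × 46208.8 / 38106.8 ≈ 9894.9 mm ≈ 9.89 m.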